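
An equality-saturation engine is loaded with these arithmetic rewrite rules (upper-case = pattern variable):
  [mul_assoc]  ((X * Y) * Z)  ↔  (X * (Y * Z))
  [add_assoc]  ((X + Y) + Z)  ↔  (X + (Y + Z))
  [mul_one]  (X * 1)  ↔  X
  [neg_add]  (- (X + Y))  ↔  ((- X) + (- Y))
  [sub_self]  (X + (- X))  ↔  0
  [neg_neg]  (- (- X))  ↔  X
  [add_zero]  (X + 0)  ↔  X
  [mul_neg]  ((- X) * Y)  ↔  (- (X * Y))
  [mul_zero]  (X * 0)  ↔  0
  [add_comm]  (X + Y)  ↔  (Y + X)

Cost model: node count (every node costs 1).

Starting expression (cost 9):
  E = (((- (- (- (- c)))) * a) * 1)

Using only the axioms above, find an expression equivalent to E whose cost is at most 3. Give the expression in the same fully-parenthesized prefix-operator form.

(c * a)   [cost 3]

step 1: mul_one (→) rewrites (((- (- (- (- c)))) * a) * 1) into ((- (- (- (- c)))) * a)
step 2: neg_neg (→) rewrites (- (- (- (- c)))) into (- (- c)), now ((- (- c)) * a)
step 3: neg_neg (→) rewrites (- (- c)) into c, reaching cost 3 (bound 3)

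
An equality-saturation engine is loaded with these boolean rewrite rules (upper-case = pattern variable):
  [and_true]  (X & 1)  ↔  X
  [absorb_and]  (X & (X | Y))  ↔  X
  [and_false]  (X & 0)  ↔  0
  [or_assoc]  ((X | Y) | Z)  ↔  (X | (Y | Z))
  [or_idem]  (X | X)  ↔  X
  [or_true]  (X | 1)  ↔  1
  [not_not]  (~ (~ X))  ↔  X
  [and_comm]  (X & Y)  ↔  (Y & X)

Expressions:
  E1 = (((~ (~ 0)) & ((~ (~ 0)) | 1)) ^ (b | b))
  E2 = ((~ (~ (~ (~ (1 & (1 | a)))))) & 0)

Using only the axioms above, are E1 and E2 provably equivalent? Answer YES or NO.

All listed rules preserve value, hence provable equivalence implies equal values everywhere; look for a separating assignment.
a=0, b=1 gives E1 ↦ 1, E2 ↦ 0; values differ ⇒ not provably equivalent.

NO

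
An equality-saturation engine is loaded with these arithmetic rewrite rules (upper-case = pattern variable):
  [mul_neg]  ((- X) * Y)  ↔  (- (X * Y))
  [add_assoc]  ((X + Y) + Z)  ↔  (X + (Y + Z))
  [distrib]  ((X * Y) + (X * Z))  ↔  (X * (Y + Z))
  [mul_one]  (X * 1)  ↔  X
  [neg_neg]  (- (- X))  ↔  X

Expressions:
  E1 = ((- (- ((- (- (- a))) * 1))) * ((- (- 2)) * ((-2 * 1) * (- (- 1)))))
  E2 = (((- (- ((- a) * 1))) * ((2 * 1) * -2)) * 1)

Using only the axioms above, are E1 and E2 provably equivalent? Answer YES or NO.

YES

1. [neg_neg →] (- (- a))  →  a;  E1 = ((- (- ((- a) * 1))) * ((- (- 2)) * ((-2 * 1) * (- (- 1)))))
2. [neg_neg →] (- (- ((- a) * 1)))  →  ((- a) * 1);  E1 = (((- a) * 1) * ((- (- 2)) * ((-2 * 1) * (- (- 1)))))
3. [neg_neg →] (- (- 1))  →  1;  E1 = (((- a) * 1) * ((- (- 2)) * ((-2 * 1) * 1)))
4. [mul_one →] (-2 * 1)  →  -2;  E1 = (((- a) * 1) * ((- (- 2)) * (-2 * 1)))
5. [mul_one →] (-2 * 1)  →  -2;  E1 = (((- a) * 1) * ((- (- 2)) * -2))
6. [mul_one →] ((- a) * 1)  →  (- a);  E1 = ((- a) * ((- (- 2)) * -2))
7. [neg_neg →] (- (- 2))  →  2;  E1 = ((- a) * (2 * -2))
8. [mul_one ←] a  →  (a * 1);  E1 = ((- (a * 1)) * (2 * -2))
9. [mul_neg ←] (- (a * 1))  →  ((- a) * 1);  E1 = (((- a) * 1) * (2 * -2))
10. [mul_one ←] 2  →  (2 * 1);  E1 = (((- a) * 1) * ((2 * 1) * -2))
11. [neg_neg ←] ((- a) * 1)  →  (- (- ((- a) * 1)));  E1 = ((- (- ((- a) * 1))) * ((2 * 1) * -2))
12. [mul_one ←] ((- (- ((- a) * 1))) * ((2 * 1) * -2))  →  (((- (- ((- a) * 1))) * ((2 * 1) * -2)) * 1);  this is E2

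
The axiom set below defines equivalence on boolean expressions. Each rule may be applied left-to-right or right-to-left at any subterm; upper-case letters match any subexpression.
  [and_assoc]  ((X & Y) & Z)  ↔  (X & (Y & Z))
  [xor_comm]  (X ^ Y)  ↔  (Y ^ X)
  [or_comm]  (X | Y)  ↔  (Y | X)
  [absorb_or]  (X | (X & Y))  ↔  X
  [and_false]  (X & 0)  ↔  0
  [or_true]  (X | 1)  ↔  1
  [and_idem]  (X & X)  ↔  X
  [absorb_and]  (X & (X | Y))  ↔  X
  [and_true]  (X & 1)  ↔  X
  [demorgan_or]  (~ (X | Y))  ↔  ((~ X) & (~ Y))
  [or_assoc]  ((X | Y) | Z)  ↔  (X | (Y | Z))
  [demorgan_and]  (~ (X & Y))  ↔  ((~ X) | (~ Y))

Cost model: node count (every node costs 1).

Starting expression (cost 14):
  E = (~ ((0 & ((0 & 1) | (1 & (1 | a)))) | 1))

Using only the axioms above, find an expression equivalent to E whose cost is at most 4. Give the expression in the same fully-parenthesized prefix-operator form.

(~ (0 | 1))   [cost 4]

1. [absorb_and →] (1 & (1 | a))  →  1;  E = (~ ((0 & ((0 & 1) | 1)) | 1))
2. [and_true →] (0 & 1)  →  0;  E = (~ ((0 & (0 | 1)) | 1))
3. [absorb_and →] (0 & (0 | 1))  →  0;  cost 4 ≤ 4, done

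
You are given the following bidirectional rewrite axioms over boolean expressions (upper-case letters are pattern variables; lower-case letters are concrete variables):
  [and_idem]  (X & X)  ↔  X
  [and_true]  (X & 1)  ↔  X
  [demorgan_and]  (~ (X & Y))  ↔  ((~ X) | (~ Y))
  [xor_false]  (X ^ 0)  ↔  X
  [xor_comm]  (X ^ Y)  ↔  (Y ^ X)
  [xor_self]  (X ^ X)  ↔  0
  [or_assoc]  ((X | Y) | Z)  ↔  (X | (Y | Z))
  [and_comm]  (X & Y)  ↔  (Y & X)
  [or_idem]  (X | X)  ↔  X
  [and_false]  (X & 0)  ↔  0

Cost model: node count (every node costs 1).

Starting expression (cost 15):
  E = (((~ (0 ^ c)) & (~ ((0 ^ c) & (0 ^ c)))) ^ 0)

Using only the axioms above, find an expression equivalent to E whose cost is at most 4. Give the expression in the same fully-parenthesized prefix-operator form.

1. [and_idem →] ((0 ^ c) & (0 ^ c))  →  (0 ^ c);  E = (((~ (0 ^ c)) & (~ (0 ^ c))) ^ 0)
2. [and_idem →] ((~ (0 ^ c)) & (~ (0 ^ c)))  →  (~ (0 ^ c));  E = ((~ (0 ^ c)) ^ 0)
3. [xor_false →] ((~ (0 ^ c)) ^ 0)  →  (~ (0 ^ c));  cost 4 ≤ 4, done

(~ (0 ^ c))   [cost 4]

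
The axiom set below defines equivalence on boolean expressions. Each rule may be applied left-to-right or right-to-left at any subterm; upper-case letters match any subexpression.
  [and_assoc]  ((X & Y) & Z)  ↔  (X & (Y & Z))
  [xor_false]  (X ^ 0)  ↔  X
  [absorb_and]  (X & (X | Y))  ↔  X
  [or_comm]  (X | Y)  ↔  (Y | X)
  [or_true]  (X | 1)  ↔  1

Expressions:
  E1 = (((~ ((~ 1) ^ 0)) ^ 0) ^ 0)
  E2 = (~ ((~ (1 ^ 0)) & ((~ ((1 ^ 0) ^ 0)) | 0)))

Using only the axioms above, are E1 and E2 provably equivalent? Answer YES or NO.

1. [xor_false →] ((~ 1) ^ 0)  →  (~ 1);  E1 = (((~ (~ 1)) ^ 0) ^ 0)
2. [xor_false →] (((~ (~ 1)) ^ 0) ^ 0)  →  ((~ (~ 1)) ^ 0)
3. [xor_false →] ((~ (~ 1)) ^ 0)  →  (~ (~ 1))
4. [xor_false ←] 1  →  (1 ^ 0);  E1 = (~ (~ (1 ^ 0)))
5. [absorb_and ←] (~ (1 ^ 0))  →  ((~ (1 ^ 0)) & ((~ (1 ^ 0)) | 0));  E1 = (~ ((~ (1 ^ 0)) & ((~ (1 ^ 0)) | 0)))
6. [xor_false ←] 1  →  (1 ^ 0);  this is E2

YES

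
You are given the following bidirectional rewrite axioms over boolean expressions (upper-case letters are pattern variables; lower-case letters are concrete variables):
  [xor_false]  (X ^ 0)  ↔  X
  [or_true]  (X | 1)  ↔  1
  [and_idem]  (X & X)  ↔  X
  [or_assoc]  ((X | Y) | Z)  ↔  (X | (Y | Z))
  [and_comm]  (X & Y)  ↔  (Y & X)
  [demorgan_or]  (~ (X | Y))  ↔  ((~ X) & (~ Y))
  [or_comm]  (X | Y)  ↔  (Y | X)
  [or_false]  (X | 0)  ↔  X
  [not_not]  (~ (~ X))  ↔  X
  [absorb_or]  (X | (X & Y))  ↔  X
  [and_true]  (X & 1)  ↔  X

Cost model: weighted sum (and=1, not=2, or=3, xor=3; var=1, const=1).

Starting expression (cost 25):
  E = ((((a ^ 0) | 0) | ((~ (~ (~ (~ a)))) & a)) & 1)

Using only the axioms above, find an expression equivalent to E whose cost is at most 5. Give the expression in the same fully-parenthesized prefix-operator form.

step 1: not_not (→) rewrites (~ (~ (~ a))) into (~ a), now ((((a ^ 0) | 0) | ((~ (~ a)) & a)) & 1)
step 2: xor_false (→) rewrites (a ^ 0) into a, now (((a | 0) | ((~ (~ a)) & a)) & 1)
step 3: not_not (→) rewrites (~ (~ a)) into a, now (((a | 0) | (a & a)) & 1)
step 4: and_true (→) rewrites (((a | 0) | (a & a)) & 1) into ((a | 0) | (a & a))
step 5: or_false (→) rewrites (a | 0) into a, now (a | (a & a))
step 6: and_idem (→) rewrites (a & a) into a, reaching cost 5 (bound 5)

(a | a)   [cost 5]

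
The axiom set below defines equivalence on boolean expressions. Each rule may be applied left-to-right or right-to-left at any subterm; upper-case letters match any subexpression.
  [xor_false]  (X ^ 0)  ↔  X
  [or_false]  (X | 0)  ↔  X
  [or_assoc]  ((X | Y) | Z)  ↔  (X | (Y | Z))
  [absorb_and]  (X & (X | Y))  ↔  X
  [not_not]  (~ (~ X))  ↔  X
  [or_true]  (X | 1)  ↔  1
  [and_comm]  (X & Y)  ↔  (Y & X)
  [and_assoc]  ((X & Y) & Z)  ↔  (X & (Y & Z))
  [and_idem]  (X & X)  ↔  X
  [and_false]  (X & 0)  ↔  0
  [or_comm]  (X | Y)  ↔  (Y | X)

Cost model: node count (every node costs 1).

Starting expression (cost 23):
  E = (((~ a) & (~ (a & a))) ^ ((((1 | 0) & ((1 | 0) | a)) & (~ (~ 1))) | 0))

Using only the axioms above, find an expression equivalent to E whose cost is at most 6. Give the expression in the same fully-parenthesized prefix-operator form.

((~ a) ^ (1 | 0))   [cost 6]

(1) ((1 | 0) & ((1 | 0) | a))  =[absorb_and →]=  (1 | 0)    ⊢ (((~ a) & (~ (a & a))) ^ (((1 | 0) & (~ (~ 1))) | 0))
(2) (~ (~ 1))  =[not_not →]=  1    ⊢ (((~ a) & (~ (a & a))) ^ (((1 | 0) & 1) | 0))
(3) (a & a)  =[and_idem →]=  a    ⊢ (((~ a) & (~ a)) ^ (((1 | 0) & 1) | 0))
(4) ((~ a) & (~ a))  =[and_idem →]=  (~ a)    ⊢ ((~ a) ^ (((1 | 0) & 1) | 0))
(5) (1 | 0)  =[or_false →]=  1    ⊢ ((~ a) ^ ((1 & 1) | 0))
(6) (1 & 1)  =[and_idem →]=  1    ⊢ cost 6, within 6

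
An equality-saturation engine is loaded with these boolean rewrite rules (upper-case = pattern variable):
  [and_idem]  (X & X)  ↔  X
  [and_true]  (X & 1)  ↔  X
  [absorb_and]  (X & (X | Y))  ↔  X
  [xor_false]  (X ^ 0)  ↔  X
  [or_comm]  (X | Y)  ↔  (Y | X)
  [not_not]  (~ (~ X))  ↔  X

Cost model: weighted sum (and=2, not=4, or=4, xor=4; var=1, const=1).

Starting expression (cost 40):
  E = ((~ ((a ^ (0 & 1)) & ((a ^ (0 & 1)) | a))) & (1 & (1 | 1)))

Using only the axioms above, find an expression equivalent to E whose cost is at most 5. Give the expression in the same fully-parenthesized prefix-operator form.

step 1: absorb_and (→) rewrites ((a ^ (0 & 1)) & ((a ^ (0 & 1)) | a)) into (a ^ (0 & 1)), now ((~ (a ^ (0 & 1))) & (1 & (1 | 1)))
step 2: and_true (→) rewrites (0 & 1) into 0, now ((~ (a ^ 0)) & (1 & (1 | 1)))
step 3: xor_false (→) rewrites (a ^ 0) into a, now ((~ a) & (1 & (1 | 1)))
step 4: absorb_and (→) rewrites (1 & (1 | 1)) into 1, now ((~ a) & 1)
step 5: and_true (→) rewrites ((~ a) & 1) into (~ a), reaching cost 5 (bound 5)

(~ a)   [cost 5]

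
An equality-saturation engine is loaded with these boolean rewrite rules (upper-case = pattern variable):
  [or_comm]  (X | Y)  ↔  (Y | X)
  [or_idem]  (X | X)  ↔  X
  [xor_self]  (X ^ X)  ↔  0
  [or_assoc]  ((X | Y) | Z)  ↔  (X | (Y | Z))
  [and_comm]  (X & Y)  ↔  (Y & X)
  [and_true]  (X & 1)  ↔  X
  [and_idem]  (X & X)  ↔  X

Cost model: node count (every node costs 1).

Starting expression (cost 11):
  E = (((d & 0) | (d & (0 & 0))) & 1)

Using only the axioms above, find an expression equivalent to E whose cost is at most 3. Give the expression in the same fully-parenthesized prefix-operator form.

(d & 0)   [cost 3]

(1) (0 & 0)  =[and_idem →]=  0    ⊢ (((d & 0) | (d & 0)) & 1)
(2) (((d & 0) | (d & 0)) & 1)  =[and_true →]=  ((d & 0) | (d & 0))
(3) ((d & 0) | (d & 0))  =[or_idem →]=  (d & 0)    ⊢ cost 3, within 3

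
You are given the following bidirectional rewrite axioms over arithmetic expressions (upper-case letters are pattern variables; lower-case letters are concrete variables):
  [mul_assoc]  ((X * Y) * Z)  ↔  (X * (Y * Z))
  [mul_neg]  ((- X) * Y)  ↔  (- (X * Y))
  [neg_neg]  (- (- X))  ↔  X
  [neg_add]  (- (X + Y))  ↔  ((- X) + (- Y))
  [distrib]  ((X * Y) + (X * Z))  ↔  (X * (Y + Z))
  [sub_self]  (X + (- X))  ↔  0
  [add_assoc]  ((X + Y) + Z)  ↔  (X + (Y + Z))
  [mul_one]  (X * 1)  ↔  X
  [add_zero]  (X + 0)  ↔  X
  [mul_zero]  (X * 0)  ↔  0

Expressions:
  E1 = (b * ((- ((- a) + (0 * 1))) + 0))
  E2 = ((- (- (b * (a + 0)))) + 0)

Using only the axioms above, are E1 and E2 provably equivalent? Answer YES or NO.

1. [add_zero →] ((- ((- a) + (0 * 1))) + 0)  →  (- ((- a) + (0 * 1)));  E1 = (b * (- ((- a) + (0 * 1))))
2. [mul_one →] (0 * 1)  →  0;  E1 = (b * (- ((- a) + 0)))
3. [add_zero →] ((- a) + 0)  →  (- a);  E1 = (b * (- (- a)))
4. [neg_neg →] (- (- a))  →  a;  E1 = (b * a)
5. [neg_neg ←] (b * a)  →  (- (- (b * a)))
6. [add_zero ←] (- (- (b * a)))  →  ((- (- (b * a))) + 0)
7. [add_zero ←] a  →  (a + 0);  this is E2

YES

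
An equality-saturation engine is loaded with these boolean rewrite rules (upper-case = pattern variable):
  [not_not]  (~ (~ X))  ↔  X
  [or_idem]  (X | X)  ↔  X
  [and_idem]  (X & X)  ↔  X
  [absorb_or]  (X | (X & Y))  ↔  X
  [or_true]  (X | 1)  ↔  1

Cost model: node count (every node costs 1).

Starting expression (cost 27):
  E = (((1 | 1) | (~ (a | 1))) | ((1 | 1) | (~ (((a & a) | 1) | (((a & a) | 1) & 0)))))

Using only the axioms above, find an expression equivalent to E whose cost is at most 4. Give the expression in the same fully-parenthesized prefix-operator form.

(1) (((a & a) | 1) | (((a & a) | 1) & 0))  =[absorb_or →]=  ((a & a) | 1)    ⊢ (((1 | 1) | (~ (a | 1))) | ((1 | 1) | (~ ((a & a) | 1))))
(2) (a & a)  =[and_idem →]=  a    ⊢ (((1 | 1) | (~ (a | 1))) | ((1 | 1) | (~ (a | 1))))
(3) (((1 | 1) | (~ (a | 1))) | ((1 | 1) | (~ (a | 1))))  =[or_idem →]=  ((1 | 1) | (~ (a | 1)))
(4) (1 | 1)  =[or_idem →]=  1    ⊢ (1 | (~ (a | 1)))
(5) (a | 1)  =[or_true →]=  1    ⊢ cost 4, within 4

(1 | (~ 1))   [cost 4]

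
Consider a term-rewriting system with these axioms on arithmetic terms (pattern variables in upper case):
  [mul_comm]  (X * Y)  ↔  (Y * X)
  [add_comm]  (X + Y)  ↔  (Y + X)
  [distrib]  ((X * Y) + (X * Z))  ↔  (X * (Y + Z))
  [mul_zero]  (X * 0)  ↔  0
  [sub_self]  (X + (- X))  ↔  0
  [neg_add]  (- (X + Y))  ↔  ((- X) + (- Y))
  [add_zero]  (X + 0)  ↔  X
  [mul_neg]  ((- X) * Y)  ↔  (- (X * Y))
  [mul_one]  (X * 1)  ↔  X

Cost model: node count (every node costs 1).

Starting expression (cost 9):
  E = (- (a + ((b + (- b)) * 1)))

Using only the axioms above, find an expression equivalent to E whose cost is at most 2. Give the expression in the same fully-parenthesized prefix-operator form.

(- a)   [cost 2]

1. [mul_one →] ((b + (- b)) * 1)  →  (b + (- b));  E = (- (a + (b + (- b))))
2. [sub_self →] (b + (- b))  →  0;  E = (- (a + 0))
3. [add_zero →] (a + 0)  →  a;  cost 2 ≤ 2, done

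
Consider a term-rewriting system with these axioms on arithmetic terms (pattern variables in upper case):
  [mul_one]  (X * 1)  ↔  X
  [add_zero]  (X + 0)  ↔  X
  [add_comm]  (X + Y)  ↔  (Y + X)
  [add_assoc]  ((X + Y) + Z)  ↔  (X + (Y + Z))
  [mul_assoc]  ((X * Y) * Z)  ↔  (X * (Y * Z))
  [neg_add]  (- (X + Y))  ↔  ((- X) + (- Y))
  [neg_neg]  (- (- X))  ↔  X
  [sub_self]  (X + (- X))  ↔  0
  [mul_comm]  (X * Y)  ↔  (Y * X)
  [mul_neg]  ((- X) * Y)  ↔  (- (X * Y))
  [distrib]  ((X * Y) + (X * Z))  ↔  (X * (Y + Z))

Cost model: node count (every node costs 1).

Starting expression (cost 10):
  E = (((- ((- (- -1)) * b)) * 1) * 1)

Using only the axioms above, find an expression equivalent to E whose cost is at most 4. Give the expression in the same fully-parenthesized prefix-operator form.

(- (-1 * b))   [cost 4]

(1) ((- ((- (- -1)) * b)) * 1)  =[mul_one →]=  (- ((- (- -1)) * b))    ⊢ ((- ((- (- -1)) * b)) * 1)
(2) (- (- -1))  =[neg_neg →]=  -1    ⊢ ((- (-1 * b)) * 1)
(3) ((- (-1 * b)) * 1)  =[mul_one →]=  (- (-1 * b))    ⊢ cost 4, within 4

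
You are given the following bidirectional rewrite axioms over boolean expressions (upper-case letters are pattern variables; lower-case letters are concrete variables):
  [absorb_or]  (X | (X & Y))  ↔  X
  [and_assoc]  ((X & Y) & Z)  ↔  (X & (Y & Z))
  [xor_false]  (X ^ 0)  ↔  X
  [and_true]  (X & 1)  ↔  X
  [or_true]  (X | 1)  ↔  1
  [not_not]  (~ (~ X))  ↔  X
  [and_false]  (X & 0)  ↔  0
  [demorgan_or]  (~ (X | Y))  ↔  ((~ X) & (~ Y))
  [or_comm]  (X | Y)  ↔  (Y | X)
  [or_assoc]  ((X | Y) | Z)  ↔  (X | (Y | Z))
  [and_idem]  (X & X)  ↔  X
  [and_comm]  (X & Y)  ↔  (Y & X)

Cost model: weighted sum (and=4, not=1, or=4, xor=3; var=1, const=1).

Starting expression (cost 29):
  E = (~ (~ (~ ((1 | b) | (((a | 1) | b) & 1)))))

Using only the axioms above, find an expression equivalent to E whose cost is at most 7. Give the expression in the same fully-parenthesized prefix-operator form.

(~ (1 | b))   [cost 7]

(1) (a | 1)  =[or_true →]=  1    ⊢ (~ (~ (~ ((1 | b) | ((1 | b) & 1)))))
(2) ((1 | b) | ((1 | b) & 1))  =[absorb_or →]=  (1 | b)    ⊢ (~ (~ (~ (1 | b))))
(3) (~ (~ (1 | b)))  =[not_not →]=  (1 | b)    ⊢ cost 7, within 7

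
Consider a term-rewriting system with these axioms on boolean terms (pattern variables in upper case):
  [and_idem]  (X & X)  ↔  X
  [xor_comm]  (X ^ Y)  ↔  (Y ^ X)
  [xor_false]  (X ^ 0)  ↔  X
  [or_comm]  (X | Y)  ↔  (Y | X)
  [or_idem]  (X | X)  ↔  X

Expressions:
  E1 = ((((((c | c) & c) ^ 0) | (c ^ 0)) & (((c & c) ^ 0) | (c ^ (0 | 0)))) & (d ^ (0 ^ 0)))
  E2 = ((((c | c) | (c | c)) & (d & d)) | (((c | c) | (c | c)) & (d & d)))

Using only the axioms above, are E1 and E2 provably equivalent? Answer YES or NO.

YES

step 1: or_idem (→) rewrites (c | c) into c, now (((((c & c) ^ 0) | (c ^ 0)) & (((c & c) ^ 0) | (c ^ (0 | 0)))) & (d ^ (0 ^ 0)))
step 2: or_idem (→) rewrites (0 | 0) into 0, now (((((c & c) ^ 0) | (c ^ 0)) & (((c & c) ^ 0) | (c ^ 0))) & (d ^ (0 ^ 0)))
step 3: and_idem (→) rewrites ((((c & c) ^ 0) | (c ^ 0)) & (((c & c) ^ 0) | (c ^ 0))) into (((c & c) ^ 0) | (c ^ 0)), now ((((c & c) ^ 0) | (c ^ 0)) & (d ^ (0 ^ 0)))
step 4: xor_false (→) rewrites (0 ^ 0) into 0, now ((((c & c) ^ 0) | (c ^ 0)) & (d ^ 0))
step 5: xor_false (→) rewrites (d ^ 0) into d, now ((((c & c) ^ 0) | (c ^ 0)) & d)
step 6: and_idem (→) rewrites (c & c) into c, now (((c ^ 0) | (c ^ 0)) & d)
step 7: or_idem (→) rewrites ((c ^ 0) | (c ^ 0)) into (c ^ 0), now ((c ^ 0) & d)
step 8: xor_false (→) rewrites (c ^ 0) into c, now (c & d)
step 9: and_idem (←) rewrites d into (d & d), now (c & (d & d))
step 10: or_idem (←) rewrites c into (c | c), now ((c | c) & (d & d))
step 11: or_idem (←) rewrites (c | c) into ((c | c) | (c | c)), now (((c | c) | (c | c)) & (d & d))
step 12: or_idem (←) rewrites (((c | c) | (c | c)) & (d & d)) into ((((c | c) | (c | c)) & (d & d)) | (((c | c) | (c | c)) & (d & d))), which is E2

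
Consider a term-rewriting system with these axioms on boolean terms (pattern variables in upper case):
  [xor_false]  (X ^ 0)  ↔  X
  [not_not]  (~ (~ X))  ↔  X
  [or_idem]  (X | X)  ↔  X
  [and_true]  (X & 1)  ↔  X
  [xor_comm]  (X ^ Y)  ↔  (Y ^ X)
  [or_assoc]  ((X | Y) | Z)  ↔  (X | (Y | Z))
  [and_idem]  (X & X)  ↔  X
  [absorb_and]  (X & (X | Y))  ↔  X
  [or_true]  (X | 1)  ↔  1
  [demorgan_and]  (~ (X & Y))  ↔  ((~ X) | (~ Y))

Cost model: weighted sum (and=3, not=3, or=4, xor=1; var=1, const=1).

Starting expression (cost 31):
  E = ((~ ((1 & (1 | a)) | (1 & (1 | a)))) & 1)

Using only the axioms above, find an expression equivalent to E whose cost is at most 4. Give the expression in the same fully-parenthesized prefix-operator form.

(~ 1)   [cost 4]

1. [and_true →] ((~ ((1 & (1 | a)) | (1 & (1 | a)))) & 1)  →  (~ ((1 & (1 | a)) | (1 & (1 | a))))
2. [or_idem →] ((1 & (1 | a)) | (1 & (1 | a)))  →  (1 & (1 | a));  E = (~ (1 & (1 | a)))
3. [absorb_and →] (1 & (1 | a))  →  1;  cost 4 ≤ 4, done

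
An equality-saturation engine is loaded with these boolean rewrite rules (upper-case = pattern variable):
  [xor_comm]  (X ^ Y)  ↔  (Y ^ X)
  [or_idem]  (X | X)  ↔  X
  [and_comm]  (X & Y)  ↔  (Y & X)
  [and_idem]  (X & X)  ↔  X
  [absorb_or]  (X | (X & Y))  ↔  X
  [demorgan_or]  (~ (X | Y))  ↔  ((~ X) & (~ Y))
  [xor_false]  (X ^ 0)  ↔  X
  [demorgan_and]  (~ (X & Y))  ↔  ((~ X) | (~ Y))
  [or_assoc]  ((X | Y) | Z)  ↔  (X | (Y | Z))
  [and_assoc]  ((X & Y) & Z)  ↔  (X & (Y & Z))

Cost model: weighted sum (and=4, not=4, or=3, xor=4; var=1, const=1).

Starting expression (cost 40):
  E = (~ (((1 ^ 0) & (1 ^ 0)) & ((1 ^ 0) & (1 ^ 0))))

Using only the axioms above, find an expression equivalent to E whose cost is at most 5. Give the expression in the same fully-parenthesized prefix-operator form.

(1) (((1 ^ 0) & (1 ^ 0)) & ((1 ^ 0) & (1 ^ 0)))  =[and_idem →]=  ((1 ^ 0) & (1 ^ 0))    ⊢ (~ ((1 ^ 0) & (1 ^ 0)))
(2) ((1 ^ 0) & (1 ^ 0))  =[and_idem →]=  (1 ^ 0)    ⊢ (~ (1 ^ 0))
(3) (1 ^ 0)  =[xor_false →]=  1    ⊢ cost 5, within 5

(~ 1)   [cost 5]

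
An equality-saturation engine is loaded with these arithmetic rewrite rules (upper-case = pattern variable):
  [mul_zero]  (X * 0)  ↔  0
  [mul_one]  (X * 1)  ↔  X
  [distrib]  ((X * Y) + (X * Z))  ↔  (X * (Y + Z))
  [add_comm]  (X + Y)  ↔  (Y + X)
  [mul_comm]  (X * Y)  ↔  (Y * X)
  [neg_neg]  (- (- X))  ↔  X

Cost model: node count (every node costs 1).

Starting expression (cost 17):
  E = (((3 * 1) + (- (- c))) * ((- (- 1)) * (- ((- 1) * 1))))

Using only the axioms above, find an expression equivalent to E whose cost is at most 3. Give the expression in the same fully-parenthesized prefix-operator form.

(3 + c)   [cost 3]

1. [mul_one →] ((- 1) * 1)  →  (- 1);  E = (((3 * 1) + (- (- c))) * ((- (- 1)) * (- (- 1))))
2. [neg_neg →] (- (- 1))  →  1;  E = (((3 * 1) + (- (- c))) * (1 * (- (- 1))))
3. [neg_neg →] (- (- 1))  →  1;  E = (((3 * 1) + (- (- c))) * (1 * 1))
4. [mul_one →] (1 * 1)  →  1;  E = (((3 * 1) + (- (- c))) * 1)
5. [neg_neg →] (- (- c))  →  c;  E = (((3 * 1) + c) * 1)
6. [mul_one →] (3 * 1)  →  3;  E = ((3 + c) * 1)
7. [mul_one →] ((3 + c) * 1)  →  (3 + c);  cost 3 ≤ 3, done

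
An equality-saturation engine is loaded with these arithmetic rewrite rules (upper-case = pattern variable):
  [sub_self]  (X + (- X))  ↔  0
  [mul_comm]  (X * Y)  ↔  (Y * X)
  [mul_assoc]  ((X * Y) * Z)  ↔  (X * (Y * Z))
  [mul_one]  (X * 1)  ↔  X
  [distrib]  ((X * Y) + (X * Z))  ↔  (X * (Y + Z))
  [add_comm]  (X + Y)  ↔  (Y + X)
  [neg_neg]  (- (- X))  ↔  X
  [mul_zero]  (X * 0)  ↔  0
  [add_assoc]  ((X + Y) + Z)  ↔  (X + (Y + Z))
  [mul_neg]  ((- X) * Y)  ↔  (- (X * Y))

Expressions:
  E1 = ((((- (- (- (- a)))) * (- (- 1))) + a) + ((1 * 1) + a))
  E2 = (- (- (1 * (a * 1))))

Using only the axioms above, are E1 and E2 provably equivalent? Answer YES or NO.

NO

The axioms are sound identities: if E1 ↔* E2 then E1 and E2 evaluate identically under any assignment.
Under a=0: E1 evaluates to 1, E2 to 0. Distinct ⇒ no rewrite sequence connects them.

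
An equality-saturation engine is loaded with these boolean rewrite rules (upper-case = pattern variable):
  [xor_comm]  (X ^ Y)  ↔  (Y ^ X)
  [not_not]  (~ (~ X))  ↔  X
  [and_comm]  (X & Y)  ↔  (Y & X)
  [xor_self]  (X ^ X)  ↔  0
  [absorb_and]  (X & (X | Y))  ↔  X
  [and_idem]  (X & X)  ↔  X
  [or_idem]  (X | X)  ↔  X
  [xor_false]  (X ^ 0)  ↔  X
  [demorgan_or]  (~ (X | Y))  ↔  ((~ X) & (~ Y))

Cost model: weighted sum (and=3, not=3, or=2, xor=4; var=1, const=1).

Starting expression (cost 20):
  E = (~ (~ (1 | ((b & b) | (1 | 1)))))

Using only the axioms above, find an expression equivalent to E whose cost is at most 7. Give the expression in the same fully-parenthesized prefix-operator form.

(1) (~ (~ (1 | ((b & b) | (1 | 1)))))  =[not_not →]=  (1 | ((b & b) | (1 | 1)))
(2) (b & b)  =[and_idem →]=  b    ⊢ (1 | (b | (1 | 1)))
(3) (1 | 1)  =[or_idem →]=  1    ⊢ cost 7, within 7

(1 | (b | 1))   [cost 7]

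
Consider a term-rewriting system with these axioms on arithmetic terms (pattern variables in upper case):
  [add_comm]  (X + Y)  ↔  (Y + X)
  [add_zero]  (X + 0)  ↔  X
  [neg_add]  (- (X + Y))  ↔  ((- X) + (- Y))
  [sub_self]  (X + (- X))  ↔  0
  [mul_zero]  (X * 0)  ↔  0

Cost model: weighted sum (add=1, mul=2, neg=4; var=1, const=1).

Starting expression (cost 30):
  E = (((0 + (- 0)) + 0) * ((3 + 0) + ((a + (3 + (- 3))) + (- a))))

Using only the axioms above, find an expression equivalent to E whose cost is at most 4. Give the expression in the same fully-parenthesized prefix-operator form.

(0 * 3)   [cost 4]

1. [sub_self →] (3 + (- 3))  →  0;  E = (((0 + (- 0)) + 0) * ((3 + 0) + ((a + 0) + (- a))))
2. [add_zero →] (a + 0)  →  a;  E = (((0 + (- 0)) + 0) * ((3 + 0) + (a + (- a))))
3. [sub_self →] (a + (- a))  →  0;  E = (((0 + (- 0)) + 0) * ((3 + 0) + 0))
4. [add_zero →] ((0 + (- 0)) + 0)  →  (0 + (- 0));  E = ((0 + (- 0)) * ((3 + 0) + 0))
5. [sub_self →] (0 + (- 0))  →  0;  E = (0 * ((3 + 0) + 0))
6. [add_zero →] (3 + 0)  →  3;  E = (0 * (3 + 0))
7. [add_zero →] (3 + 0)  →  3;  cost 4 ≤ 4, done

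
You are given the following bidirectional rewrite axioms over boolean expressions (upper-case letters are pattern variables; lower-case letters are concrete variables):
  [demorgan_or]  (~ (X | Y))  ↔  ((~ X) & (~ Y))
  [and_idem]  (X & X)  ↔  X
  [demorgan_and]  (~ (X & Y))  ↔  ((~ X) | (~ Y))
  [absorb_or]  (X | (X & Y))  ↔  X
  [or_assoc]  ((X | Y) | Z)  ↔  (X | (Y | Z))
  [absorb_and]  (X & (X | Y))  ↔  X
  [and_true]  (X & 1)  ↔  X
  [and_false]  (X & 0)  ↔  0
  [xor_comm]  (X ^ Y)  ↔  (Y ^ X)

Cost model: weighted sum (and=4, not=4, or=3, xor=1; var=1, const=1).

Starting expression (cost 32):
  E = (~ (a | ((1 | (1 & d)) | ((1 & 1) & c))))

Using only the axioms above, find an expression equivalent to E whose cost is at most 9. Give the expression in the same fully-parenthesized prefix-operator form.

(~ (a | 1))   [cost 9]

1. [absorb_or →] (1 | (1 & d))  →  1;  E = (~ (a | (1 | ((1 & 1) & c))))
2. [and_true →] (1 & 1)  →  1;  E = (~ (a | (1 | (1 & c))))
3. [absorb_or →] (1 | (1 & c))  →  1;  cost 9 ≤ 9, done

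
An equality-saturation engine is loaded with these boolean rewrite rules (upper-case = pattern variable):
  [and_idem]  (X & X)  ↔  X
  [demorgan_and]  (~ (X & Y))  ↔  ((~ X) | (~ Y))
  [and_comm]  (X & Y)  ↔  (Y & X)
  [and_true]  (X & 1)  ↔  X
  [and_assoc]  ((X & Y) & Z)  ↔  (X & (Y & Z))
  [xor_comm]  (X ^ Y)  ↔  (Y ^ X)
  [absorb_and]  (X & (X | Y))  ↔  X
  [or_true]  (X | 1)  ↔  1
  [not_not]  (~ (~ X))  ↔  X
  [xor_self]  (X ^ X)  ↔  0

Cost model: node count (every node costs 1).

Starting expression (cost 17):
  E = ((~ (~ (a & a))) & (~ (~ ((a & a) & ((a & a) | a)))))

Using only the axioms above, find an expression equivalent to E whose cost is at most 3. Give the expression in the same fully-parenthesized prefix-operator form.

1. [absorb_and →] ((a & a) & ((a & a) | a))  →  (a & a);  E = ((~ (~ (a & a))) & (~ (~ (a & a))))
2. [and_idem →] ((~ (~ (a & a))) & (~ (~ (a & a))))  →  (~ (~ (a & a)))
3. [not_not →] (~ (~ (a & a)))  →  (a & a);  cost 3 ≤ 3, done

(a & a)   [cost 3]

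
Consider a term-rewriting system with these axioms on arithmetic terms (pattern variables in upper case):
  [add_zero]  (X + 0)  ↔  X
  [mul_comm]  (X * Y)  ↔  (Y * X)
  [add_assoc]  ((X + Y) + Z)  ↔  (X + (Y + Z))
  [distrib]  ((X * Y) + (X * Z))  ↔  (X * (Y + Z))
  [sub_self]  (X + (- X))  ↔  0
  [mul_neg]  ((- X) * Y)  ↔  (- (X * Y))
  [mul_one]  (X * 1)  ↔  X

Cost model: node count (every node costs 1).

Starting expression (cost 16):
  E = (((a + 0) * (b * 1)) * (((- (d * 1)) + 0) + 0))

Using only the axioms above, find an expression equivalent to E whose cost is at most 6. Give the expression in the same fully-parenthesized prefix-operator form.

((- d) * (a * b))   [cost 6]

(1) (d * 1)  =[mul_one →]=  d    ⊢ (((a + 0) * (b * 1)) * (((- d) + 0) + 0))
(2) (a + 0)  =[add_zero →]=  a    ⊢ ((a * (b * 1)) * (((- d) + 0) + 0))
(3) ((a * (b * 1)) * (((- d) + 0) + 0))  =[mul_comm →]=  ((((- d) + 0) + 0) * (a * (b * 1)))
(4) ((- d) + 0)  =[add_zero →]=  (- d)    ⊢ (((- d) + 0) * (a * (b * 1)))
(5) (b * 1)  =[mul_one →]=  b    ⊢ (((- d) + 0) * (a * b))
(6) ((- d) + 0)  =[add_zero →]=  (- d)    ⊢ cost 6, within 6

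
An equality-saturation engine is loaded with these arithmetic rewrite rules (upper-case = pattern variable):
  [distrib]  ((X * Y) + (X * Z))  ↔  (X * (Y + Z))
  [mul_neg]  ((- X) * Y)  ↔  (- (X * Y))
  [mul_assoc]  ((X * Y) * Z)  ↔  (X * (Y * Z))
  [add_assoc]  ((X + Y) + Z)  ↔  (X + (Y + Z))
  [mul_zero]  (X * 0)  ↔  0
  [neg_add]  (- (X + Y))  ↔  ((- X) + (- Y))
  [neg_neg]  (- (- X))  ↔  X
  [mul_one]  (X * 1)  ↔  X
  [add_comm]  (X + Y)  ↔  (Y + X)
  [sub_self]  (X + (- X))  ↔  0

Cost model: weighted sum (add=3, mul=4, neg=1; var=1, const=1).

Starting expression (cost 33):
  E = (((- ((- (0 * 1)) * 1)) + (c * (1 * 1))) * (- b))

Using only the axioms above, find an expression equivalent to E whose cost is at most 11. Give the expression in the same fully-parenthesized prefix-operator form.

((0 + c) * (- b))   [cost 11]

1. [mul_one →] ((- (0 * 1)) * 1)  →  (- (0 * 1));  E = (((- (- (0 * 1))) + (c * (1 * 1))) * (- b))
2. [mul_one →] (0 * 1)  →  0;  E = (((- (- 0)) + (c * (1 * 1))) * (- b))
3. [neg_neg →] (- (- 0))  →  0;  E = ((0 + (c * (1 * 1))) * (- b))
4. [mul_one →] (1 * 1)  →  1;  E = ((0 + (c * 1)) * (- b))
5. [mul_one →] (c * 1)  →  c;  cost 11 ≤ 11, done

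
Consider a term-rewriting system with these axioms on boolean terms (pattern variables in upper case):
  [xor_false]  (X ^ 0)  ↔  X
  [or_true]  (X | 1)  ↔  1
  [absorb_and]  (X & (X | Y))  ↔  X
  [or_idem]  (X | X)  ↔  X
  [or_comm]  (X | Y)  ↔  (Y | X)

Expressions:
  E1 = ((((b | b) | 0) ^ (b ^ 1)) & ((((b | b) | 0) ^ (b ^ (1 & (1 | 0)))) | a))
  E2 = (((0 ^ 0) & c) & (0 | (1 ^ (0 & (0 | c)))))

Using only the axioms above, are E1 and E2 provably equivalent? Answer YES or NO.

NO

Every axiom is a valid identity, so a rewrite proof would force E1 and E2 to agree under every assignment.
At a=0, b=0, c=0: E1 = 1 but E2 = 0; they differ, so no derivation exists.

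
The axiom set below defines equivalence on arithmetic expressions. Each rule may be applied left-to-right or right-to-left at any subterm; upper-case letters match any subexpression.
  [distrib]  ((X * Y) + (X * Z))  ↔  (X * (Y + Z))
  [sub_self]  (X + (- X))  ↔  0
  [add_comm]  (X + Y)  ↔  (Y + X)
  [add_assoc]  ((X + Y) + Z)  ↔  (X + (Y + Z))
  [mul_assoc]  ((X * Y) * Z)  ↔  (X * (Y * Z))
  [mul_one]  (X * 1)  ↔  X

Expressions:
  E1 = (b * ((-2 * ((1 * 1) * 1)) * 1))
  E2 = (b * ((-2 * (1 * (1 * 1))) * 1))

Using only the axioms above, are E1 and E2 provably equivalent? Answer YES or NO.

YES

step 1: mul_one (→) rewrites ((1 * 1) * 1) into (1 * 1), now (b * ((-2 * (1 * 1)) * 1))
step 2: mul_one (←) rewrites 1 into (1 * 1), which is E2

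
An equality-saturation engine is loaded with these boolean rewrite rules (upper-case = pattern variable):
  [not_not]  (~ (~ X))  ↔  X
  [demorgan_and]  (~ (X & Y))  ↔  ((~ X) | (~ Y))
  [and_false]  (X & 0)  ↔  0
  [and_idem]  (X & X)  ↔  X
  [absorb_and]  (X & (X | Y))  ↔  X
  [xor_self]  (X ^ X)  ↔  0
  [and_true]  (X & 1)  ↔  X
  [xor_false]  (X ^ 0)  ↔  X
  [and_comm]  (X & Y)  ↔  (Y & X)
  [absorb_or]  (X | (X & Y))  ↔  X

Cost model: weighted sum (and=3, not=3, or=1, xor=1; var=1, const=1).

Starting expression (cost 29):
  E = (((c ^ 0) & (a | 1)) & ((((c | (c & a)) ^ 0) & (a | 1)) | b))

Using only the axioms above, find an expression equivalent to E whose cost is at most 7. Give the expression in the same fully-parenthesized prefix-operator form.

1. [absorb_or →] (c | (c & a))  →  c;  E = (((c ^ 0) & (a | 1)) & (((c ^ 0) & (a | 1)) | b))
2. [absorb_and →] (((c ^ 0) & (a | 1)) & (((c ^ 0) & (a | 1)) | b))  →  ((c ^ 0) & (a | 1))
3. [xor_false →] (c ^ 0)  →  c;  cost 7 ≤ 7, done

(c & (a | 1))   [cost 7]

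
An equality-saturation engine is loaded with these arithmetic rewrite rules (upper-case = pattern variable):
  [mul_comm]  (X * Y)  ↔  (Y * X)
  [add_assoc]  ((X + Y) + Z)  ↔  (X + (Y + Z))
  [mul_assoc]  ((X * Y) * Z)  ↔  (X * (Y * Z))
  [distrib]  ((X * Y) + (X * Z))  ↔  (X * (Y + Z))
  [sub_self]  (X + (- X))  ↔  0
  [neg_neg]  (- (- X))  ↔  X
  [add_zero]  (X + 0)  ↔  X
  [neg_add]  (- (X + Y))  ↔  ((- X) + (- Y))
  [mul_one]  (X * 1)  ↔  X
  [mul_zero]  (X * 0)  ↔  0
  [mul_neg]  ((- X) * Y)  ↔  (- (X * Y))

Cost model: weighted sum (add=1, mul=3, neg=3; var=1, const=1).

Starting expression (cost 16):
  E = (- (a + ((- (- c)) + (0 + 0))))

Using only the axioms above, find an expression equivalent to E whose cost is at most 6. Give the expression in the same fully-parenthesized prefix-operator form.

step 1: neg_neg (→) rewrites (- (- c)) into c, now (- (a + (c + (0 + 0))))
step 2: add_zero (→) rewrites (0 + 0) into 0, now (- (a + (c + 0)))
step 3: add_zero (→) rewrites (c + 0) into c, reaching cost 6 (bound 6)

(- (a + c))   [cost 6]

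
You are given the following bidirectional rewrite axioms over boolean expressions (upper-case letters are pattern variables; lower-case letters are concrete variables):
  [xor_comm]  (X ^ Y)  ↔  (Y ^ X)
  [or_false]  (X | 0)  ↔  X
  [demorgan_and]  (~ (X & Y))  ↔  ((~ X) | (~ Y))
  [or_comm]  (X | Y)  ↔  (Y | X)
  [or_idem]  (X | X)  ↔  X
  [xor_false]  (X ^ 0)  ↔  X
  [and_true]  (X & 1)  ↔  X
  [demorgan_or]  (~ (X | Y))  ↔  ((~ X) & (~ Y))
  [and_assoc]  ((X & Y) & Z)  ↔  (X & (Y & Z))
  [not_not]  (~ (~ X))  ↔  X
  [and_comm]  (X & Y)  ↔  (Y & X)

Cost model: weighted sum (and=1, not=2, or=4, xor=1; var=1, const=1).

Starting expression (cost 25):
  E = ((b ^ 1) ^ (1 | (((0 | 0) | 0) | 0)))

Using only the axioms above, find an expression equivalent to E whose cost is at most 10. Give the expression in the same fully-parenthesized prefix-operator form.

(1) (0 | 0)  =[or_false →]=  0    ⊢ ((b ^ 1) ^ (1 | ((0 | 0) | 0)))
(2) (0 | 0)  =[or_false →]=  0    ⊢ ((b ^ 1) ^ (1 | (0 | 0)))
(3) (0 | 0)  =[or_idem →]=  0    ⊢ cost 10, within 10

((b ^ 1) ^ (1 | 0))   [cost 10]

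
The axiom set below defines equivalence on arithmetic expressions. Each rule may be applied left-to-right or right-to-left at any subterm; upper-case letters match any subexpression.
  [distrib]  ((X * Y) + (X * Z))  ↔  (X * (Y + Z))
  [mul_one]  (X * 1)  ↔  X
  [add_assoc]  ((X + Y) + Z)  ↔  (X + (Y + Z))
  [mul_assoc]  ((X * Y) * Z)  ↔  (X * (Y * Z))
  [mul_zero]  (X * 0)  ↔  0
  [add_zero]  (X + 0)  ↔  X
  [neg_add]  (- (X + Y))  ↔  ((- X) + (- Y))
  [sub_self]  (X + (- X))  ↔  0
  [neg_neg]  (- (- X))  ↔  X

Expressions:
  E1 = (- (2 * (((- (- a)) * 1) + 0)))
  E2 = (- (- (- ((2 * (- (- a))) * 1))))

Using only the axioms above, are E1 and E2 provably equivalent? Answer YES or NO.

YES

(1) ((- (- a)) * 1)  =[mul_one →]=  (- (- a))    ⊢ (- (2 * ((- (- a)) + 0)))
(2) (- (- a))  =[neg_neg →]=  a    ⊢ (- (2 * (a + 0)))
(3) (a + 0)  =[add_zero →]=  a    ⊢ (- (2 * a))
(4) a  =[neg_neg ←]=  (- (- a))    ⊢ (- (2 * (- (- a))))
(5) (2 * (- (- a)))  =[mul_one ←]=  ((2 * (- (- a))) * 1)    ⊢ (- ((2 * (- (- a))) * 1))
(6) ((2 * (- (- a))) * 1)  =[neg_neg ←]=  (- (- ((2 * (- (- a))) * 1)))    ⊢ E2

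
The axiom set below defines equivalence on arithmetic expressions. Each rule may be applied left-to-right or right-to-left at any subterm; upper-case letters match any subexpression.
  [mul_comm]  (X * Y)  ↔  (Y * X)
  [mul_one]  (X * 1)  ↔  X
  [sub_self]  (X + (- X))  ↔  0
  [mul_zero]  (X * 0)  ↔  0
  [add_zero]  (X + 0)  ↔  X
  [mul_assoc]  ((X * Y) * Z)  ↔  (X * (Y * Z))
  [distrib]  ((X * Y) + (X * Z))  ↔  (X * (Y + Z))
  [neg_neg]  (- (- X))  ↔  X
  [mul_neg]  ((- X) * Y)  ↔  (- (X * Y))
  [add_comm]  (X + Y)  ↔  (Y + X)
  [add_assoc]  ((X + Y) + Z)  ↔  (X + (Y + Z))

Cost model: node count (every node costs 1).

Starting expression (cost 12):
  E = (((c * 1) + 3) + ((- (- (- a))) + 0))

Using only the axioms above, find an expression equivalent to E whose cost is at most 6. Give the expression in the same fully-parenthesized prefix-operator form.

step 1: add_zero (→) rewrites ((- (- (- a))) + 0) into (- (- (- a))), now (((c * 1) + 3) + (- (- (- a))))
step 2: mul_one (→) rewrites (c * 1) into c, now ((c + 3) + (- (- (- a))))
step 3: neg_neg (→) rewrites (- (- a)) into a, reaching cost 6 (bound 6)

((c + 3) + (- a))   [cost 6]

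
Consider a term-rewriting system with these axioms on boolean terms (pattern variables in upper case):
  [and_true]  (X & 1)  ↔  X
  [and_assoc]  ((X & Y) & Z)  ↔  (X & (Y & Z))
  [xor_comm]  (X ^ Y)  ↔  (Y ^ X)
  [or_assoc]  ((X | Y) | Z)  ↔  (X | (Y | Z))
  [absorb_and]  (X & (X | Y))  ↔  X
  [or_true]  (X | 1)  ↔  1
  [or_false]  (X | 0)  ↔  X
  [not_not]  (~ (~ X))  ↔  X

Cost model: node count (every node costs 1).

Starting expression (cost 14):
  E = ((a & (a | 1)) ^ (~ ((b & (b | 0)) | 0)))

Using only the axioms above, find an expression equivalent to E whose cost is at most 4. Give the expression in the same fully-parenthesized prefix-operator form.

step 1: absorb_and (→) rewrites (a & (a | 1)) into a, now (a ^ (~ ((b & (b | 0)) | 0)))
step 2: absorb_and (→) rewrites (b & (b | 0)) into b, now (a ^ (~ (b | 0)))
step 3: or_false (→) rewrites (b | 0) into b, reaching cost 4 (bound 4)

(a ^ (~ b))   [cost 4]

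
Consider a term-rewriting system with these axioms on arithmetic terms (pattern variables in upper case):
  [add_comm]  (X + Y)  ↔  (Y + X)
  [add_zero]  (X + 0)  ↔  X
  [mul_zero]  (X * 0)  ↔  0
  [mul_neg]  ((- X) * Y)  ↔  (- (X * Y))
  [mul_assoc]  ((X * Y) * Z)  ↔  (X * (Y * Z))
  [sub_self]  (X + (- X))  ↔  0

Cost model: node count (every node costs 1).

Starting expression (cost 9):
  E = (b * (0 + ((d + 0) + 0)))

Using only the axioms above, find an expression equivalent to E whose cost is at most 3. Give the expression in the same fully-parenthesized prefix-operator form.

(b * d)   [cost 3]

step 1: add_zero (→) rewrites ((d + 0) + 0) into (d + 0), now (b * (0 + (d + 0)))
step 2: add_comm (→) rewrites (0 + (d + 0)) into ((d + 0) + 0), now (b * ((d + 0) + 0))
step 3: add_zero (→) rewrites (d + 0) into d, now (b * (d + 0))
step 4: add_zero (→) rewrites (d + 0) into d, reaching cost 3 (bound 3)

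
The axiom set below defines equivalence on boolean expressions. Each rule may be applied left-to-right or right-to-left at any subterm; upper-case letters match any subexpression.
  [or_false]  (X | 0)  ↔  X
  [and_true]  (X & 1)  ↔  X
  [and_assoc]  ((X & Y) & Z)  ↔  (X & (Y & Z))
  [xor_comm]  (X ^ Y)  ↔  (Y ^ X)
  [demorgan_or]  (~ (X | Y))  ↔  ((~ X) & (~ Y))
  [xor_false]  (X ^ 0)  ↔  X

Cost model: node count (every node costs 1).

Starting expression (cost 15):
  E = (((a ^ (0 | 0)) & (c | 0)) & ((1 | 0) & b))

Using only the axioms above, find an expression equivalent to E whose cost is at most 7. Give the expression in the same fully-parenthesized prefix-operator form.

((a & c) & (1 & b))   [cost 7]

1. [or_false →] (0 | 0)  →  0;  E = (((a ^ 0) & (c | 0)) & ((1 | 0) & b))
2. [or_false →] (1 | 0)  →  1;  E = (((a ^ 0) & (c | 0)) & (1 & b))
3. [xor_false →] (a ^ 0)  →  a;  E = ((a & (c | 0)) & (1 & b))
4. [or_false →] (c | 0)  →  c;  cost 7 ≤ 7, done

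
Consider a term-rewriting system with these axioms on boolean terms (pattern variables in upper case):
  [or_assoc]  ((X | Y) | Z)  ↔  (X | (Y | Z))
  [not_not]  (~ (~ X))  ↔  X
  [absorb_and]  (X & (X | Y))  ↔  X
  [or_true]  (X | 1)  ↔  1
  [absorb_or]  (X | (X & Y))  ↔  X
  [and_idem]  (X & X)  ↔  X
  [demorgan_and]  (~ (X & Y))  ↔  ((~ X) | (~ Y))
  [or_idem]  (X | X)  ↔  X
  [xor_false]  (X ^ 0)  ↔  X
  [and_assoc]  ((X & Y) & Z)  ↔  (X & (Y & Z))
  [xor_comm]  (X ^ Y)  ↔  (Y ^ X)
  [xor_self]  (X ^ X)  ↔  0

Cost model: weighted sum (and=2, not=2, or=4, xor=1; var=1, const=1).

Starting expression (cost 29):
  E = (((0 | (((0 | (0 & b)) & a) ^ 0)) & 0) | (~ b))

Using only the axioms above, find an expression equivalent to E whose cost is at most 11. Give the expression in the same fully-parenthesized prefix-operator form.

((0 & 0) | (~ b))   [cost 11]

1. [xor_false →] (((0 | (0 & b)) & a) ^ 0)  →  ((0 | (0 & b)) & a);  E = (((0 | ((0 | (0 & b)) & a)) & 0) | (~ b))
2. [absorb_or →] (0 | (0 & b))  →  0;  E = (((0 | (0 & a)) & 0) | (~ b))
3. [absorb_or →] (0 | (0 & a))  →  0;  cost 11 ≤ 11, done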